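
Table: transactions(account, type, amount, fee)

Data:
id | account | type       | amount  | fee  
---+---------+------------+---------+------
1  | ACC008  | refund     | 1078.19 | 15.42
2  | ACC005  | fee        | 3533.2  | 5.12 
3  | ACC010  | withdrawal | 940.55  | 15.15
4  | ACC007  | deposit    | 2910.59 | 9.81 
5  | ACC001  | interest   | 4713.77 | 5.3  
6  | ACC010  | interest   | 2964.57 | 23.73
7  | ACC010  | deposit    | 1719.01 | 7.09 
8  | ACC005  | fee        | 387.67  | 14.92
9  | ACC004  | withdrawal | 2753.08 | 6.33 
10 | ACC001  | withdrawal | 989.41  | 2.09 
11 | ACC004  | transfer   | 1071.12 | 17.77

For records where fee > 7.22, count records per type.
SELECT type, COUNT(*)
FROM transactions
WHERE fee > 7.22
GROUP BY type

Note: WHERE filters rows before grouping.

Result:
  deposit: 1
  fee: 1
  interest: 1
  refund: 1
  transfer: 1
  withdrawal: 1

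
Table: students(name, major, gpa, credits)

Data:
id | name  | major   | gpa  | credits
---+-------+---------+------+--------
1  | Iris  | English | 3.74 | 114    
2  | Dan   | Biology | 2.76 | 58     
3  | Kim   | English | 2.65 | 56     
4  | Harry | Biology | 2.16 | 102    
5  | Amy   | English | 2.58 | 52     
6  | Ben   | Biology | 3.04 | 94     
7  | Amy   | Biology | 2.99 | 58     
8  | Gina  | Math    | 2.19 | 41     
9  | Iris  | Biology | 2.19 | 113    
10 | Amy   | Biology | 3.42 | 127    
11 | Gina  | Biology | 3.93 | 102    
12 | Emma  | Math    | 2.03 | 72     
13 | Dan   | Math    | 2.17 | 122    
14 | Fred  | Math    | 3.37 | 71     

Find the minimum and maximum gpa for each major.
SELECT major, MIN(gpa), MAX(gpa)
FROM students
GROUP BY major

Result:
  Biology: min=2.16, max=3.93
  English: min=2.58, max=3.74
  Math: min=2.03, max=3.37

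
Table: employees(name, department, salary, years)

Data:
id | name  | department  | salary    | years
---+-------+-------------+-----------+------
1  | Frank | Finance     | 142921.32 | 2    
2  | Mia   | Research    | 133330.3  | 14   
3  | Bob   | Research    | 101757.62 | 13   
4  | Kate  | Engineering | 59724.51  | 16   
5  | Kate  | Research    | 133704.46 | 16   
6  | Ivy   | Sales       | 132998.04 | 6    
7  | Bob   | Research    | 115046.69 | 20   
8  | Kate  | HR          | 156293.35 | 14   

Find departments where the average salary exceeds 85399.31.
SELECT department, AVG(salary)
FROM employees
GROUP BY department
HAVING AVG(salary) > 85399.31

Result:
  Finance: avg=142921.32
  HR: avg=156293.35
  Research: avg=120959.77
  Sales: avg=132998.04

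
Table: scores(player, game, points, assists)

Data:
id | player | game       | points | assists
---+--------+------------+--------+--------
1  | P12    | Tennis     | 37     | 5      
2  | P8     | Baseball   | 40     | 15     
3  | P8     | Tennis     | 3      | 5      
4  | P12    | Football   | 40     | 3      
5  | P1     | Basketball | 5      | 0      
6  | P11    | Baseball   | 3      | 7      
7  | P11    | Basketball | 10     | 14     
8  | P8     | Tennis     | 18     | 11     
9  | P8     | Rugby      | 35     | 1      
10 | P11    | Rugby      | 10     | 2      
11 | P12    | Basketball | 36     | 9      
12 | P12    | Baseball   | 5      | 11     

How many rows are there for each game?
SELECT game, COUNT(*) as count
FROM scores
GROUP BY game

Result:
  Baseball: 3
  Basketball: 3
  Football: 1
  Rugby: 2
  Tennis: 3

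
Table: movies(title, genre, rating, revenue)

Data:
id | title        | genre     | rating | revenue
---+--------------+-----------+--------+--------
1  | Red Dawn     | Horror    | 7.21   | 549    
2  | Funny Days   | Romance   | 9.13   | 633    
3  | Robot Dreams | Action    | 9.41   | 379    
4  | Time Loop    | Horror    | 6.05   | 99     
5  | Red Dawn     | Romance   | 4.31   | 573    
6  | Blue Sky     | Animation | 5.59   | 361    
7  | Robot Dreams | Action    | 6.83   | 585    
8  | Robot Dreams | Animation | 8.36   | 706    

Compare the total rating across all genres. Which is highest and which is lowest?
SELECT genre, SUM(rating)
FROM movies
GROUP BY genre
ORDER BY SUM(rating)

All groups:
  Horror: 13.26
  Romance: 13.44
  Animation: 13.95
  Action: 16.24

Highest: Action (16.24)
Lowest: Horror (13.26)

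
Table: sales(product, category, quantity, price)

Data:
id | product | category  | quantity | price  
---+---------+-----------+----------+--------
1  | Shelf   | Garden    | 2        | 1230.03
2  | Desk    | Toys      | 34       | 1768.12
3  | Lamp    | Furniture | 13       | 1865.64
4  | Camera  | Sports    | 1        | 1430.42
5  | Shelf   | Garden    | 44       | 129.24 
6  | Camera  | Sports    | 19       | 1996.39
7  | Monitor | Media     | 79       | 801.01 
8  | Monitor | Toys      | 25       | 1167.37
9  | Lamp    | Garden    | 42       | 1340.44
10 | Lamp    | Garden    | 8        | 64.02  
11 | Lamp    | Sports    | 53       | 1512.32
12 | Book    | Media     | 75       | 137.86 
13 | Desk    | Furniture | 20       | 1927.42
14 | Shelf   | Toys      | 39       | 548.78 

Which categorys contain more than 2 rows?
SELECT category, COUNT(*) as cnt
FROM sales
GROUP BY category
HAVING COUNT(*) > 2

Result:
  Garden: 4
  Sports: 3
  Toys: 3

Note: HAVING filters groups after aggregation, WHERE filters rows before.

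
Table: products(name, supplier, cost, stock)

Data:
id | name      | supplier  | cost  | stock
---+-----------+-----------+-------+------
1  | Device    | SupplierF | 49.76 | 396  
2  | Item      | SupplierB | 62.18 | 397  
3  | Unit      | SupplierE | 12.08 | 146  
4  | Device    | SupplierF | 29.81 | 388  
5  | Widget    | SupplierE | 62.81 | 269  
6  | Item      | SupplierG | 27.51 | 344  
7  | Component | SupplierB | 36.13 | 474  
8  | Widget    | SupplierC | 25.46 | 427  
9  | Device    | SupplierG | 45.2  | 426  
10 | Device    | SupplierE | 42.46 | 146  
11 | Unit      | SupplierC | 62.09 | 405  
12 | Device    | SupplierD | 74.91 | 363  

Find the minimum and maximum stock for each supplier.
SELECT supplier, MIN(stock), MAX(stock)
FROM products
GROUP BY supplier

Result:
  SupplierB: min=397, max=474
  SupplierC: min=405, max=427
  SupplierD: min=363, max=363
  SupplierE: min=146, max=269
  SupplierF: min=388, max=396
  SupplierG: min=344, max=426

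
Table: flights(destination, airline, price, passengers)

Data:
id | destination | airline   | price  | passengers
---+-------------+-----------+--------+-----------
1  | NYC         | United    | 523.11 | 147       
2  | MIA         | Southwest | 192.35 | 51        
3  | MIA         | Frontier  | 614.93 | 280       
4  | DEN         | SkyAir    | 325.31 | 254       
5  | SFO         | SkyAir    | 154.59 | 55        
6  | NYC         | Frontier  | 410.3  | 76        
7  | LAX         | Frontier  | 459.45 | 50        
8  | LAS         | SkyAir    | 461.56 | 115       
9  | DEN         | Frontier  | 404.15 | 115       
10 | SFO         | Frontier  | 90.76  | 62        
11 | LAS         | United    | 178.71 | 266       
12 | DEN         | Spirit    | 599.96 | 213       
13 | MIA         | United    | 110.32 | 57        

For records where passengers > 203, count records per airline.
SELECT airline, COUNT(*)
FROM flights
WHERE passengers > 203
GROUP BY airline

Note: WHERE filters rows before grouping.

Result:
  Frontier: 1
  SkyAir: 1
  Spirit: 1
  United: 1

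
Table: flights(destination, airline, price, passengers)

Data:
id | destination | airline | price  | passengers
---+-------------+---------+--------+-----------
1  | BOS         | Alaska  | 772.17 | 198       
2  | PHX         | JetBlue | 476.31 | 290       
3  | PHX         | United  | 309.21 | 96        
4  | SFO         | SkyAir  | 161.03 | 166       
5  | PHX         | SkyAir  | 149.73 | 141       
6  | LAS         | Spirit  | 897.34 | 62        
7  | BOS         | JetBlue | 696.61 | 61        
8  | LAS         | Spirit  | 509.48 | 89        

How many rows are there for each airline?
SELECT airline, COUNT(*) as count
FROM flights
GROUP BY airline

Result:
  Alaska: 1
  JetBlue: 2
  SkyAir: 2
  Spirit: 2
  United: 1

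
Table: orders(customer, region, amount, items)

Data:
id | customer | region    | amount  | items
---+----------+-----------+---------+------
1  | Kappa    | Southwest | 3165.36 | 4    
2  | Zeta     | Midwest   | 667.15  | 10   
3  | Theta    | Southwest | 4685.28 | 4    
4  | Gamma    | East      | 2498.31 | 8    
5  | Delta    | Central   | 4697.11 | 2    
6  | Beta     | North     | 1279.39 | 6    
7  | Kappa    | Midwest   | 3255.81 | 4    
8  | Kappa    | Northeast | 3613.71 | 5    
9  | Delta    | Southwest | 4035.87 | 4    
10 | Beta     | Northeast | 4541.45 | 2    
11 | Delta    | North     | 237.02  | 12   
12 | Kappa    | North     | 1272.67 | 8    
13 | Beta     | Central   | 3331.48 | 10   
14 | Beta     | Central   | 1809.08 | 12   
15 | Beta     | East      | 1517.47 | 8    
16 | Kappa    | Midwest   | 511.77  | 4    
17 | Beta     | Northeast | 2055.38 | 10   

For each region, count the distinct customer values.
SELECT region, COUNT(DISTINCT customer)
FROM orders
GROUP BY region

Result:
  Central: 2 distinct
  East: 2 distinct
  Midwest: 2 distinct
  North: 3 distinct
  Northeast: 2 distinct
  Southwest: 3 distinct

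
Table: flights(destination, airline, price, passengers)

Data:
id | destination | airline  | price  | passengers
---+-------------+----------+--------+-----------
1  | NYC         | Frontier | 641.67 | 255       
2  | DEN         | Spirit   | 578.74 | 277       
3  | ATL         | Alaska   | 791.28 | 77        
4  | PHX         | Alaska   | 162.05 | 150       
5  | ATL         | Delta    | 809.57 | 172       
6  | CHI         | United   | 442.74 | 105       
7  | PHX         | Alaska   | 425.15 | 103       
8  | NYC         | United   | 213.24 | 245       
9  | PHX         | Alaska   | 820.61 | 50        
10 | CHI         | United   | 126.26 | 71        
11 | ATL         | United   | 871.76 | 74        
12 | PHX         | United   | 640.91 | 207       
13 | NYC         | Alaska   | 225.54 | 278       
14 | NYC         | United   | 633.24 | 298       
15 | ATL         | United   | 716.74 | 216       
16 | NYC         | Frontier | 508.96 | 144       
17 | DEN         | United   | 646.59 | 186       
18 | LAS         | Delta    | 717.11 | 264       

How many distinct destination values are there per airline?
SELECT airline, COUNT(DISTINCT destination)
FROM flights
GROUP BY airline

Result:
  Alaska: 3 distinct
  Delta: 2 distinct
  Frontier: 1 distinct
  Spirit: 1 distinct
  United: 5 distinct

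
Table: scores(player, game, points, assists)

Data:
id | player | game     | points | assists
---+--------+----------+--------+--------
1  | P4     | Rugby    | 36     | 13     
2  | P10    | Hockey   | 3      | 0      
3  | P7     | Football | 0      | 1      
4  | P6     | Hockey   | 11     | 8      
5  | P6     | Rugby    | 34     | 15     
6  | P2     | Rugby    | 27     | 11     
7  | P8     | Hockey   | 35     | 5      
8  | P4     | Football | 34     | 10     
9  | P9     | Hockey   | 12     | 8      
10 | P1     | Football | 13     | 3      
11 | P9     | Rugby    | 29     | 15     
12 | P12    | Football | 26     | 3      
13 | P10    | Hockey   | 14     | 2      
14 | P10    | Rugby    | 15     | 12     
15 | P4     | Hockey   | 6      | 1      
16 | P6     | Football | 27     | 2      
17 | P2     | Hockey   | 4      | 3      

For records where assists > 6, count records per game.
SELECT game, COUNT(*)
FROM scores
WHERE assists > 6
GROUP BY game

Note: WHERE filters rows before grouping.

Result:
  Football: 1
  Hockey: 2
  Rugby: 5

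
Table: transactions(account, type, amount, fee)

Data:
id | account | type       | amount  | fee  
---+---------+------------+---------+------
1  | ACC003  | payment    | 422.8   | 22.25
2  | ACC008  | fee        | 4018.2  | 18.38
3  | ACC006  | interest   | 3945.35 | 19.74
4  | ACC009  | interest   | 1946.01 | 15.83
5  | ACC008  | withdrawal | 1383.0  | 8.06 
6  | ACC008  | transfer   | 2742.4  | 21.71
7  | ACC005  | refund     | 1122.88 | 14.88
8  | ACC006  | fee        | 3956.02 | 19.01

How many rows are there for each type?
SELECT type, COUNT(*) as count
FROM transactions
GROUP BY type

Result:
  fee: 2
  interest: 2
  payment: 1
  refund: 1
  transfer: 1
  withdrawal: 1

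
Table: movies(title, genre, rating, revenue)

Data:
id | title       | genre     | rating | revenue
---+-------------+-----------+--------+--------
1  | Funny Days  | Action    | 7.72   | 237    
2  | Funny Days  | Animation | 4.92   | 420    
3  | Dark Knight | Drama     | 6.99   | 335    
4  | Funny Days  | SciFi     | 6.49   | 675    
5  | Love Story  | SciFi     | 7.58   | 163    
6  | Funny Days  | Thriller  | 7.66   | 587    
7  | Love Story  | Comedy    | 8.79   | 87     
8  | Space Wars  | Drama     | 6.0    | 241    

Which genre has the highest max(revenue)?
SELECT genre, MAX(revenue) as val
FROM movies
GROUP BY genre
ORDER BY val DESC
LIMIT 1

Result: SciFi with max(revenue) = 675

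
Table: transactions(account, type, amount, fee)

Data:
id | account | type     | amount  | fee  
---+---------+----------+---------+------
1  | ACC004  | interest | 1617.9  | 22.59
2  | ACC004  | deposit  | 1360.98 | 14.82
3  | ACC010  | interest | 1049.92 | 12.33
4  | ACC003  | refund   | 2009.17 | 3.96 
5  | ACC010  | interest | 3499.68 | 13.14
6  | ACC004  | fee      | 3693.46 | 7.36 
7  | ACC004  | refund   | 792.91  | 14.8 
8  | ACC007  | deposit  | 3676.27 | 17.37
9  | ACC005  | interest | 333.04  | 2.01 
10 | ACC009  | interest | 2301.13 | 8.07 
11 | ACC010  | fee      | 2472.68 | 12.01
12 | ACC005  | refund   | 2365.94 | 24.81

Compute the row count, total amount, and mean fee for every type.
SELECT type,
       COUNT(*) as cnt,
       SUM(amount) as total_amount,
       AVG(fee) as avg_fee
FROM transactions
GROUP BY type

Result:
  deposit: 2 records, 5037.25 total amount, 16.10 avg fee
  fee: 2 records, 6166.14 total amount, 9.69 avg fee
  interest: 5 records, 8801.67 total amount, 11.63 avg fee
  refund: 3 records, 5168.02 total amount, 14.52 avg fee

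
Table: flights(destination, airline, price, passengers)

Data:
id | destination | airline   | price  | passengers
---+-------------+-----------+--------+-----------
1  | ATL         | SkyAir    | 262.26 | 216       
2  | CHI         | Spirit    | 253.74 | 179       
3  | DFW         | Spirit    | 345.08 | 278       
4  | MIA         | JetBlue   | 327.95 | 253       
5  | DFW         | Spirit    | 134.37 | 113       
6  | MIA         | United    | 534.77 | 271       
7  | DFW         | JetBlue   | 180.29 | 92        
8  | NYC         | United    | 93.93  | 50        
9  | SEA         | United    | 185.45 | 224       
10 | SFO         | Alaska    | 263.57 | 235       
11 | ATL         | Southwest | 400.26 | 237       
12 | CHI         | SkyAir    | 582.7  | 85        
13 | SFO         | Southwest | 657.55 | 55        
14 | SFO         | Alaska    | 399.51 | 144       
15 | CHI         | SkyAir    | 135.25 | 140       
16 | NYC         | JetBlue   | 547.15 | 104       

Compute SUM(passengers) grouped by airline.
SELECT airline, SUM(passengers) as result
FROM flights
GROUP BY airline

Result:
  Alaska: 379
  JetBlue: 449
  SkyAir: 441
  Southwest: 292
  Spirit: 570
  United: 545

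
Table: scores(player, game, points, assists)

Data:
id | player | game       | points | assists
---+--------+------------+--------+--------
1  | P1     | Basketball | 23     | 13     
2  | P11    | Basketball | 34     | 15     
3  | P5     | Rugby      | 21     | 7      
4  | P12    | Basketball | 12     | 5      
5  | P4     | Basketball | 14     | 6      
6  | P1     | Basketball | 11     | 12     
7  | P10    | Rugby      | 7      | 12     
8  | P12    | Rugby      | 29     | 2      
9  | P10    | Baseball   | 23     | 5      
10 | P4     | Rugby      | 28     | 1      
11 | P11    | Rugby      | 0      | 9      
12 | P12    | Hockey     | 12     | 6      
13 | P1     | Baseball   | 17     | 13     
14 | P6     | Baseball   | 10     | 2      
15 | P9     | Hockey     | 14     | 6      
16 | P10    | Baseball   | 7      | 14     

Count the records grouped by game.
SELECT game, COUNT(*) as count
FROM scores
GROUP BY game

Result:
  Baseball: 4
  Basketball: 5
  Hockey: 2
  Rugby: 5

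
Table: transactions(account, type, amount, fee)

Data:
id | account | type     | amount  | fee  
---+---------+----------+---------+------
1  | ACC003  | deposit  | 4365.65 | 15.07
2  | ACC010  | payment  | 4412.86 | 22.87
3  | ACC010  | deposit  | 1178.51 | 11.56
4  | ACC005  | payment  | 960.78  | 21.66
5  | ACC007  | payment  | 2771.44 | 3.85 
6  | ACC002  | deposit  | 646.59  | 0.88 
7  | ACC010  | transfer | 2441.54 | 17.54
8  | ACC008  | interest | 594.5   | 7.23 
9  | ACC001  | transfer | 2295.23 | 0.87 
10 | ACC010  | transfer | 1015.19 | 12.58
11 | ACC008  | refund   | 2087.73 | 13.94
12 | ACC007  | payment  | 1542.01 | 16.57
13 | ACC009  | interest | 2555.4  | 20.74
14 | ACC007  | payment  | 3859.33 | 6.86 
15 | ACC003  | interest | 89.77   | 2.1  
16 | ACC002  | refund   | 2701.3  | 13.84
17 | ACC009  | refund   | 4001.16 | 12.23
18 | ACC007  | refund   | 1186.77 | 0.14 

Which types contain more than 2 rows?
SELECT type, COUNT(*) as cnt
FROM transactions
GROUP BY type
HAVING COUNT(*) > 2

Result:
  deposit: 3
  interest: 3
  payment: 5
  refund: 4
  transfer: 3

Note: HAVING filters groups after aggregation, WHERE filters rows before.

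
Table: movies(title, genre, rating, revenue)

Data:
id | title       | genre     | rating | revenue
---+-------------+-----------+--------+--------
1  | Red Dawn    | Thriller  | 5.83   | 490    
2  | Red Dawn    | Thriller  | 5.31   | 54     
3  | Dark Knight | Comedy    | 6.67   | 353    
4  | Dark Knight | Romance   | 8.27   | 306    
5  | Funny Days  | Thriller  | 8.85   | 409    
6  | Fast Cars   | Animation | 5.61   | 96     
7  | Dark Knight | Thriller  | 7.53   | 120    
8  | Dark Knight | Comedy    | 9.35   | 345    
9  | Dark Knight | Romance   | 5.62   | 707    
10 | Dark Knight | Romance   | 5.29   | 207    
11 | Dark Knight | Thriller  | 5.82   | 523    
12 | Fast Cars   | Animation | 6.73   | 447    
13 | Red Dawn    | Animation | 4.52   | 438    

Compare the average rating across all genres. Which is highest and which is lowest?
SELECT genre, AVG(rating)
FROM movies
GROUP BY genre
ORDER BY AVG(rating)

All groups:
  Animation: 5.62
  Romance: 6.39
  Thriller: 6.67
  Comedy: 8.01

Highest: Comedy (8.01)
Lowest: Animation (5.62)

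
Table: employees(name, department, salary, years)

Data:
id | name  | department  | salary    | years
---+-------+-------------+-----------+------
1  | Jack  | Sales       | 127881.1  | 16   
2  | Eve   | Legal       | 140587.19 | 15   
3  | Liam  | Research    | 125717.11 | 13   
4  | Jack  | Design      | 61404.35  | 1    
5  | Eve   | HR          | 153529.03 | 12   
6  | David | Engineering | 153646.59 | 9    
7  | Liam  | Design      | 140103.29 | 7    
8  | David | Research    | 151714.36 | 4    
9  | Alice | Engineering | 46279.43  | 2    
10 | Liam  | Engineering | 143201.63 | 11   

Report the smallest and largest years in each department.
SELECT department, MIN(years), MAX(years)
FROM employees
GROUP BY department

Result:
  Design: min=1, max=7
  Engineering: min=2, max=11
  HR: min=12, max=12
  Legal: min=15, max=15
  Research: min=4, max=13
  Sales: min=16, max=16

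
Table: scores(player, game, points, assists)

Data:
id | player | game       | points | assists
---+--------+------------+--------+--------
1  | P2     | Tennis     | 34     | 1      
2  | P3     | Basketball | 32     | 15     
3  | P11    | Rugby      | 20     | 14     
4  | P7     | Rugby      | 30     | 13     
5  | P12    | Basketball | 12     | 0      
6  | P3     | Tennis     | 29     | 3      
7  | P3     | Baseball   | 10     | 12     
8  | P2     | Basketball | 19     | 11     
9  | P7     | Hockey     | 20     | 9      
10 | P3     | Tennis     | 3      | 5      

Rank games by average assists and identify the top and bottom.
SELECT game, AVG(assists)
FROM scores
GROUP BY game
ORDER BY AVG(assists)

All groups:
  Tennis: 3.00
  Basketball: 8.67
  Hockey: 9.00
  Baseball: 12.00
  Rugby: 13.50

Highest: Rugby (13.50)
Lowest: Tennis (3.00)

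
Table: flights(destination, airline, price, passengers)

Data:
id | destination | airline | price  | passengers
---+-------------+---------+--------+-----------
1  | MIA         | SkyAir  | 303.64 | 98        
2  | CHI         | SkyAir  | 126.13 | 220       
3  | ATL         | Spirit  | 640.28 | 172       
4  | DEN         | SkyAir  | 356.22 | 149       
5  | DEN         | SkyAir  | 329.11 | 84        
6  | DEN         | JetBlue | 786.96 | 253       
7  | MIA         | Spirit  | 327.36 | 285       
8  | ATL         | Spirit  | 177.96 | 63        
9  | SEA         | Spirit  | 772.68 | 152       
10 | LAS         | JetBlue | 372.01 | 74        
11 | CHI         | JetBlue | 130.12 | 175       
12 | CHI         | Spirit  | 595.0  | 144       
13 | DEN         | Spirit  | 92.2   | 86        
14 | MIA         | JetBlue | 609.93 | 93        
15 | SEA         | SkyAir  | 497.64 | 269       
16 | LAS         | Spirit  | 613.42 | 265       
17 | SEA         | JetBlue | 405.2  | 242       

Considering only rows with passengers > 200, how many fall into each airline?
SELECT airline, COUNT(*)
FROM flights
WHERE passengers > 200
GROUP BY airline

Note: WHERE filters rows before grouping.

Result:
  JetBlue: 2
  SkyAir: 2
  Spirit: 2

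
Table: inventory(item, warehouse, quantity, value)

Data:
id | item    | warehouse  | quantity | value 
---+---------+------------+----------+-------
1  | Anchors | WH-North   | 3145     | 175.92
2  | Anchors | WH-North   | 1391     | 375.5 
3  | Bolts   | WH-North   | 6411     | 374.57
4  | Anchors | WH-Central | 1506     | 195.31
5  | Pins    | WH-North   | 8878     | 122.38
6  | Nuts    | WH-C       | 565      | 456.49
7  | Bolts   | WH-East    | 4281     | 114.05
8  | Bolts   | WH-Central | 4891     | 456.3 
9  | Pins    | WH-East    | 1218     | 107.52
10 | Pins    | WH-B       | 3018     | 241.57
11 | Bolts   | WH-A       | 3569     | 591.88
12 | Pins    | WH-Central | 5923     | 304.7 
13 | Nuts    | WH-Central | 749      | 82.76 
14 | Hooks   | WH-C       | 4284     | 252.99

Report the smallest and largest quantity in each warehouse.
SELECT warehouse, MIN(quantity), MAX(quantity)
FROM inventory
GROUP BY warehouse

Result:
  WH-A: min=3569, max=3569
  WH-B: min=3018, max=3018
  WH-C: min=565, max=4284
  WH-Central: min=749, max=5923
  WH-East: min=1218, max=4281
  WH-North: min=1391, max=8878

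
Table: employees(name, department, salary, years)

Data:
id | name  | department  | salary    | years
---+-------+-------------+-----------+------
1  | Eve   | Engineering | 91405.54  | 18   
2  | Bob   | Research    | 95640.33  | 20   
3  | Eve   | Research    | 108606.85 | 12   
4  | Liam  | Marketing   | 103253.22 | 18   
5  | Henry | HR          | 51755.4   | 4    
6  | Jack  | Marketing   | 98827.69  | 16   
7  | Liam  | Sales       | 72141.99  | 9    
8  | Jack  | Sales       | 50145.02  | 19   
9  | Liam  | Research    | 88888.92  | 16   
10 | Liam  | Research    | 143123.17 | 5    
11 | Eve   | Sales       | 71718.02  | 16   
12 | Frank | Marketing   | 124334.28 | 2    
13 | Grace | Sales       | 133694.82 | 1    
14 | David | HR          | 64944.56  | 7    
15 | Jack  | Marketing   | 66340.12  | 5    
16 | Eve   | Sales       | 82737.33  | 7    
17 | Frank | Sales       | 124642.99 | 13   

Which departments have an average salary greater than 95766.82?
SELECT department, AVG(salary)
FROM employees
GROUP BY department
HAVING AVG(salary) > 95766.82

Result:
  Marketing: avg=98188.83
  Research: avg=109064.82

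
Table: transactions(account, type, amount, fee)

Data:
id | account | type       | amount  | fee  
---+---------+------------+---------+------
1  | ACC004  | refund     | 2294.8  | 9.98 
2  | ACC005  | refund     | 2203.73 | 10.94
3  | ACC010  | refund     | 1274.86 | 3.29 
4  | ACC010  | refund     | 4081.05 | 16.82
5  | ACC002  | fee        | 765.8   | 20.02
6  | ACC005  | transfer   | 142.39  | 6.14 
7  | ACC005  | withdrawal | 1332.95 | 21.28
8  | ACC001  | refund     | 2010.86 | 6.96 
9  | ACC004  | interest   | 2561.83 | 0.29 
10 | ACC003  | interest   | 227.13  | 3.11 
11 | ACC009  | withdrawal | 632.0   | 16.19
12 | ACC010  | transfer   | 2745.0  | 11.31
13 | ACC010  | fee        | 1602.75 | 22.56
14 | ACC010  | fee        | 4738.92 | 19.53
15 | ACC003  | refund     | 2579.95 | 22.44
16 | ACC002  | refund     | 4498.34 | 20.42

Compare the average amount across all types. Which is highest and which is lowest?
SELECT type, AVG(amount)
FROM transactions
GROUP BY type
ORDER BY AVG(amount)

All groups:
  withdrawal: 982.48
  interest: 1394.48
  transfer: 1443.70
  fee: 2369.16
  refund: 2706.23

Highest: refund (2706.23)
Lowest: withdrawal (982.48)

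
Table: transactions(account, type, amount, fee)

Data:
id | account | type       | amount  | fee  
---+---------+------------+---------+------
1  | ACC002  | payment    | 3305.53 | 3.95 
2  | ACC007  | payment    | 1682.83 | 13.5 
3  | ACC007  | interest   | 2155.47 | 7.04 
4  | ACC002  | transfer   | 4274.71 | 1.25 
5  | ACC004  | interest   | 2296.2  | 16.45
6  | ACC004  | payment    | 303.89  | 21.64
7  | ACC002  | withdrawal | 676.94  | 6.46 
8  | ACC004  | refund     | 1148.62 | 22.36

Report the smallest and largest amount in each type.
SELECT type, MIN(amount), MAX(amount)
FROM transactions
GROUP BY type

Result:
  interest: min=2155.47, max=2296.20
  payment: min=303.89, max=3305.53
  refund: min=1148.62, max=1148.62
  transfer: min=4274.71, max=4274.71
  withdrawal: min=676.94, max=676.94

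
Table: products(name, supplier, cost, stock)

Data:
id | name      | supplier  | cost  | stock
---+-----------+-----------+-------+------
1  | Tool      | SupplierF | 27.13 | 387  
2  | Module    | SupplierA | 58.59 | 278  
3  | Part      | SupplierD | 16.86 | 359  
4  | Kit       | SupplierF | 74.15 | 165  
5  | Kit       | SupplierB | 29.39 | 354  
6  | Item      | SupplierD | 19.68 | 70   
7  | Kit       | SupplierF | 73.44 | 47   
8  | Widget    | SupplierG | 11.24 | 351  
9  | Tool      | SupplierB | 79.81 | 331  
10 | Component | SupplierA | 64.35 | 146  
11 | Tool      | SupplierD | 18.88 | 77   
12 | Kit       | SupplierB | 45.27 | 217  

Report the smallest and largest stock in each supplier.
SELECT supplier, MIN(stock), MAX(stock)
FROM products
GROUP BY supplier

Result:
  SupplierA: min=146, max=278
  SupplierB: min=217, max=354
  SupplierD: min=70, max=359
  SupplierF: min=47, max=387
  SupplierG: min=351, max=351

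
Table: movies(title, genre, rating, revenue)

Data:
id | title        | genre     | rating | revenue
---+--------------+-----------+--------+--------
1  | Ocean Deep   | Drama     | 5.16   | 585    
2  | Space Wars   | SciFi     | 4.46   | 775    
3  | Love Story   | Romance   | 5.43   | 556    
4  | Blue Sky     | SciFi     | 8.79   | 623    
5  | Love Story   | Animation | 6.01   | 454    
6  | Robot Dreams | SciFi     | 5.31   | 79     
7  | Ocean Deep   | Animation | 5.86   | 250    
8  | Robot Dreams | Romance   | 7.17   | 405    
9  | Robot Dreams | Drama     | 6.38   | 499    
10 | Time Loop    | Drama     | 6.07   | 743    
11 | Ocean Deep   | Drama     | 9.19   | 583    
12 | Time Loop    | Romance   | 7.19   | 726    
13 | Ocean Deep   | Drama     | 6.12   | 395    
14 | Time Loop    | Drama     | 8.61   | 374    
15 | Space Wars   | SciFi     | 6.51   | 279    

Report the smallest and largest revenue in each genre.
SELECT genre, MIN(revenue), MAX(revenue)
FROM movies
GROUP BY genre

Result:
  Animation: min=250, max=454
  Drama: min=374, max=743
  Romance: min=405, max=726
  SciFi: min=79, max=775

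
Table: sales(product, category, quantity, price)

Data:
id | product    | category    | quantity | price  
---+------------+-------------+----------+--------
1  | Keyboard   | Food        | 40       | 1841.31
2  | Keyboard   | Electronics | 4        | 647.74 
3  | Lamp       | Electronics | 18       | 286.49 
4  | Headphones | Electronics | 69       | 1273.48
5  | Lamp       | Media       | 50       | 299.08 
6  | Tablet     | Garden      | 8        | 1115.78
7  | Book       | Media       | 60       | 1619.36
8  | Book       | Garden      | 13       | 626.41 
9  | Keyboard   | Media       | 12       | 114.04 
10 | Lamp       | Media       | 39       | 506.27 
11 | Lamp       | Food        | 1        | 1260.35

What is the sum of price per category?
SELECT category, SUM(price) as result
FROM sales
GROUP BY category

Result:
  Electronics: 2207.71
  Food: 3101.66
  Garden: 1742.19
  Media: 2538.75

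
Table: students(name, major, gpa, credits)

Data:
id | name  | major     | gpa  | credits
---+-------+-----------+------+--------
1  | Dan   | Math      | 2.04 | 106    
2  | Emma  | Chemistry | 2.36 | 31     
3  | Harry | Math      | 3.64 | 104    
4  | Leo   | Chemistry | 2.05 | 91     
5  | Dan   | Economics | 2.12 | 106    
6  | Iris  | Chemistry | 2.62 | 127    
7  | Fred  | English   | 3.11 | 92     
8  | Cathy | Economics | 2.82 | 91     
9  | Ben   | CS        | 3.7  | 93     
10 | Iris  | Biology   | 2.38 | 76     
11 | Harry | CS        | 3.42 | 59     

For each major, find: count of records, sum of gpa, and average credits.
SELECT major,
       COUNT(*) as cnt,
       SUM(gpa) as total_gpa,
       AVG(credits) as avg_credits
FROM students
GROUP BY major

Result:
  Biology: 1 records, 2.38 total gpa, 76.00 avg credits
  CS: 2 records, 7.12 total gpa, 76.00 avg credits
  Chemistry: 3 records, 7.03 total gpa, 83.00 avg credits
  Economics: 2 records, 4.94 total gpa, 98.50 avg credits
  English: 1 records, 3.11 total gpa, 92.00 avg credits
  Math: 2 records, 5.68 total gpa, 105.00 avg credits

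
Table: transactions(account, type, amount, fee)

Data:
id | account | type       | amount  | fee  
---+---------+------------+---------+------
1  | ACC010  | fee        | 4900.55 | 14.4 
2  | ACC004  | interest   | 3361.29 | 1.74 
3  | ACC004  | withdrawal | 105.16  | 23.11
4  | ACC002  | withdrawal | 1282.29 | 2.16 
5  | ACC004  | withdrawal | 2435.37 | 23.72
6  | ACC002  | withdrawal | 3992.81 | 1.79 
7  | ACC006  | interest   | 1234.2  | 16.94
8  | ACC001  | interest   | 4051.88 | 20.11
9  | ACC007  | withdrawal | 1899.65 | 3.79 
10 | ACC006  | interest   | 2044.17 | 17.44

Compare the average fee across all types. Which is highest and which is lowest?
SELECT type, AVG(fee)
FROM transactions
GROUP BY type
ORDER BY AVG(fee)

All groups:
  withdrawal: 10.91
  interest: 14.06
  fee: 14.40

Highest: fee (14.40)
Lowest: withdrawal (10.91)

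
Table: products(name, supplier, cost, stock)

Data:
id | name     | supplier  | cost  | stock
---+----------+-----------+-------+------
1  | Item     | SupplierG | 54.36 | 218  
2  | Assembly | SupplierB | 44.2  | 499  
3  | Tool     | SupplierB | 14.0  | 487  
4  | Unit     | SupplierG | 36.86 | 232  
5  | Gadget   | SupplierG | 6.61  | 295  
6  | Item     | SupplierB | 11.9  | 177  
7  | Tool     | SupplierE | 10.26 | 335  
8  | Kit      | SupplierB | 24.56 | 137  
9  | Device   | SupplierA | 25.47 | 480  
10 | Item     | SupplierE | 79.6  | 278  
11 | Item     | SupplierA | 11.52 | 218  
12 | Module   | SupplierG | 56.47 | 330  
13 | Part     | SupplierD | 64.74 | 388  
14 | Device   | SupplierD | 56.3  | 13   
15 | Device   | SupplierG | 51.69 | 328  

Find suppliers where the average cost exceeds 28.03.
SELECT supplier, AVG(cost)
FROM products
GROUP BY supplier
HAVING AVG(cost) > 28.03

Result:
  SupplierD: avg=60.52
  SupplierE: avg=44.93
  SupplierG: avg=41.20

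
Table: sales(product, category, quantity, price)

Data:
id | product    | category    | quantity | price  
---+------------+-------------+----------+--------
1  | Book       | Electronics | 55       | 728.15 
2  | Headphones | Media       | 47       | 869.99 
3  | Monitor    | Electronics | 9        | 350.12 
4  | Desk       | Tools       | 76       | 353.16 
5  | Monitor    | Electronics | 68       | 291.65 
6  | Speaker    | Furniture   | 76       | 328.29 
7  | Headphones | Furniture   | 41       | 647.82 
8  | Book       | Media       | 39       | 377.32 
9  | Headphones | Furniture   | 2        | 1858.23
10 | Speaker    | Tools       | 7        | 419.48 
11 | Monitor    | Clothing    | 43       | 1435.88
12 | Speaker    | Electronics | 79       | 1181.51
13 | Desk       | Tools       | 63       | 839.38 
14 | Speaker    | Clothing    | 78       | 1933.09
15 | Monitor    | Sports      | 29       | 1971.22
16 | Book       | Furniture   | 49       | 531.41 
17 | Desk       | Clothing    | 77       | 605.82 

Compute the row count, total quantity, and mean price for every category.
SELECT category,
       COUNT(*) as cnt,
       SUM(quantity) as total_quantity,
       AVG(price) as avg_price
FROM sales
GROUP BY category

Result:
  Clothing: 3 records, 198 total quantity, 1324.93 avg price
  Electronics: 4 records, 211 total quantity, 637.86 avg price
  Furniture: 4 records, 168 total quantity, 841.44 avg price
  Media: 2 records, 86 total quantity, 623.66 avg price
  Sports: 1 records, 29 total quantity, 1971.22 avg price
  Tools: 3 records, 146 total quantity, 537.34 avg price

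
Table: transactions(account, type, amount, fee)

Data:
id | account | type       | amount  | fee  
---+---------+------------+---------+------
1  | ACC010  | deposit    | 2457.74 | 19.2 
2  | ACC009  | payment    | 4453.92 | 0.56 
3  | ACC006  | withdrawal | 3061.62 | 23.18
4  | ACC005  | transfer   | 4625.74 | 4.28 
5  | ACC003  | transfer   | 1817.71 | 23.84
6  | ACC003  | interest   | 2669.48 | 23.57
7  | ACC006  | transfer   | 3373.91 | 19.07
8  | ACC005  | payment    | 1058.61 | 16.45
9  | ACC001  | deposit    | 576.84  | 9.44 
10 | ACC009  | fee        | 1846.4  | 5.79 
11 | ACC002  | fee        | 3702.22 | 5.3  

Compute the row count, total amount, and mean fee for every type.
SELECT type,
       COUNT(*) as cnt,
       SUM(amount) as total_amount,
       AVG(fee) as avg_fee
FROM transactions
GROUP BY type

Result:
  deposit: 2 records, 3034.58 total amount, 14.32 avg fee
  fee: 2 records, 5548.62 total amount, 5.55 avg fee
  interest: 1 records, 2669.48 total amount, 23.57 avg fee
  payment: 2 records, 5512.53 total amount, 8.51 avg fee
  transfer: 3 records, 9817.36 total amount, 15.73 avg fee
  withdrawal: 1 records, 3061.62 total amount, 23.18 avg fee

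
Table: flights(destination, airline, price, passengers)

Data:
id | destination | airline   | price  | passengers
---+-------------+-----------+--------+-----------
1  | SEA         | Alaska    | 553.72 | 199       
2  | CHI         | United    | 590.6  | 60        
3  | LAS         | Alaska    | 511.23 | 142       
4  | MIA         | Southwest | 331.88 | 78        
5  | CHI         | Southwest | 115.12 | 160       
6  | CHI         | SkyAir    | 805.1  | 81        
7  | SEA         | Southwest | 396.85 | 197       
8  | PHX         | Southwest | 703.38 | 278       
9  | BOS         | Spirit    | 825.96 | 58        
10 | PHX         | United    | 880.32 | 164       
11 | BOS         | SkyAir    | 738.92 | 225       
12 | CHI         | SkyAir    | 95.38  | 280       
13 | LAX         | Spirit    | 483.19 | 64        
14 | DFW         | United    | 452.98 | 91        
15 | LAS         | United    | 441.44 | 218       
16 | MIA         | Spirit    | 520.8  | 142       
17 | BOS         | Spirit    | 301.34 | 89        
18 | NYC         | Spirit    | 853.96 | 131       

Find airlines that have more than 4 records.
SELECT airline, COUNT(*) as cnt
FROM flights
GROUP BY airline
HAVING COUNT(*) > 4

Result:
  Spirit: 5

Note: HAVING filters groups after aggregation, WHERE filters rows before.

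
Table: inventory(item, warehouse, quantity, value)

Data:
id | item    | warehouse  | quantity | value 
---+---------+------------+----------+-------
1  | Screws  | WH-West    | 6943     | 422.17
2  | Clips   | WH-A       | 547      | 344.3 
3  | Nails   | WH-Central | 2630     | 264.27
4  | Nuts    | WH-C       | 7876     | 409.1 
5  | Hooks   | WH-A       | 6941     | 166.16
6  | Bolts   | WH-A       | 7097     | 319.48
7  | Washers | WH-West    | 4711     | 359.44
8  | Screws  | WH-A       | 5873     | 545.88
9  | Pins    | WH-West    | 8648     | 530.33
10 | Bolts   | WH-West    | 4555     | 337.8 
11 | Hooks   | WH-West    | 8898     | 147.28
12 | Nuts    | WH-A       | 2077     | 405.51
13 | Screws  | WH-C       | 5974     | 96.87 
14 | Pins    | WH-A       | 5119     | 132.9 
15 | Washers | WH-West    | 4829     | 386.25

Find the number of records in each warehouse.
SELECT warehouse, COUNT(*) as count
FROM inventory
GROUP BY warehouse

Result:
  WH-A: 6
  WH-C: 2
  WH-Central: 1
  WH-West: 6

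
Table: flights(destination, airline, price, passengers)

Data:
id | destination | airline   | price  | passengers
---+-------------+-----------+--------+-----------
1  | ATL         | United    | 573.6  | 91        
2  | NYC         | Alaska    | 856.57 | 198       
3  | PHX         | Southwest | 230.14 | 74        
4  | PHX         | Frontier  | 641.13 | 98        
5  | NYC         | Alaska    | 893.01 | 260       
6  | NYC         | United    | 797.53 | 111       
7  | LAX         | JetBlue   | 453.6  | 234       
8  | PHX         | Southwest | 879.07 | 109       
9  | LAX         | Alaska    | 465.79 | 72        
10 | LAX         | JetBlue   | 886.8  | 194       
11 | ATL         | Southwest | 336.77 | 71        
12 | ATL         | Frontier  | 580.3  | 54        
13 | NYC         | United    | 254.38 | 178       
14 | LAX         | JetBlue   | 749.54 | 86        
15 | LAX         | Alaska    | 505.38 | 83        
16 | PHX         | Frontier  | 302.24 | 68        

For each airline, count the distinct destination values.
SELECT airline, COUNT(DISTINCT destination)
FROM flights
GROUP BY airline

Result:
  Alaska: 2 distinct
  Frontier: 2 distinct
  JetBlue: 1 distinct
  Southwest: 2 distinct
  United: 2 distinct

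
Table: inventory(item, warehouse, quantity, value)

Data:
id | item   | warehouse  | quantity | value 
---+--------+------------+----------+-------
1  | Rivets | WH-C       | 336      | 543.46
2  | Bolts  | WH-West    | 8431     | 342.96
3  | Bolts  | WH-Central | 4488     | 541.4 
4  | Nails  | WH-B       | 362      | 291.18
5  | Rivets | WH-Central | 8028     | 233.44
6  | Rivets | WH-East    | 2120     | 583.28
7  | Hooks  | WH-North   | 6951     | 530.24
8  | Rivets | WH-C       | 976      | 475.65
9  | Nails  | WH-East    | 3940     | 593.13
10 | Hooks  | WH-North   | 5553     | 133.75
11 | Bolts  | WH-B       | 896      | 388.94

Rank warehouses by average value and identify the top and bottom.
SELECT warehouse, AVG(value)
FROM inventory
GROUP BY warehouse
ORDER BY AVG(value)

All groups:
  WH-North: 332.00
  WH-B: 340.06
  WH-West: 342.96
  WH-Central: 387.42
  WH-C: 509.56
  WH-East: 588.21

Highest: WH-East (588.21)
Lowest: WH-North (332.00)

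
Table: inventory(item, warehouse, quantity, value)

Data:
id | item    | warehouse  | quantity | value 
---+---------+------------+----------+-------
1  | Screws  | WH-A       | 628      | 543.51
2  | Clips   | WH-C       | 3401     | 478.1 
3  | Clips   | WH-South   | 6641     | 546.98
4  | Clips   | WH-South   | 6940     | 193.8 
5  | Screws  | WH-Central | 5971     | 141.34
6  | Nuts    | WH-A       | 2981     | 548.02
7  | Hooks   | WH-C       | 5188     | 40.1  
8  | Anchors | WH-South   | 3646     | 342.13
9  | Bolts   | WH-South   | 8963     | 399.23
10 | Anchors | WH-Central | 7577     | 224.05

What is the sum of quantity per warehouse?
SELECT warehouse, SUM(quantity) as result
FROM inventory
GROUP BY warehouse

Result:
  WH-A: 3609
  WH-C: 8589
  WH-Central: 13548
  WH-South: 26190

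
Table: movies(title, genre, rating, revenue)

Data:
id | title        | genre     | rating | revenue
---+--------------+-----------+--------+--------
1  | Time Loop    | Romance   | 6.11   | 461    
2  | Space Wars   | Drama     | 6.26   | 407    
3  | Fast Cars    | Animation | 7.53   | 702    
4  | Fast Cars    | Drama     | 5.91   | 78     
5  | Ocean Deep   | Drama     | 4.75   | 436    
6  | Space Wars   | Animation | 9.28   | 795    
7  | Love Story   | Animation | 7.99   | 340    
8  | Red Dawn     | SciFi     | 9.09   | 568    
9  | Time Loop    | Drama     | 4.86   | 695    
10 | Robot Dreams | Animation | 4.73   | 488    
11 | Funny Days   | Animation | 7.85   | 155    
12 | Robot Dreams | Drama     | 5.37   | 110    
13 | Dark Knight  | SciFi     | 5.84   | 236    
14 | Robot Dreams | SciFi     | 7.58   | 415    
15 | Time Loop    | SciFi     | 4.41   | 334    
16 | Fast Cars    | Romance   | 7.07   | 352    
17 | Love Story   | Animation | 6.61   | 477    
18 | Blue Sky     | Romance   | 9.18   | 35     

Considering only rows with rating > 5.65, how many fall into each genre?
SELECT genre, COUNT(*)
FROM movies
WHERE rating > 5.65
GROUP BY genre

Note: WHERE filters rows before grouping.

Result:
  Animation: 5
  Drama: 2
  Romance: 3
  SciFi: 3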